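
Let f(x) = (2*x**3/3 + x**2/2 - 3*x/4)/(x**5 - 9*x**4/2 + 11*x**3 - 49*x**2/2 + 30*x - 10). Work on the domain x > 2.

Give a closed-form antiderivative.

The denominator factors as 6*(x - 2)**2*(2*x - 1)*(x**2 + 5); partial fractions split f into directly integrable pieces: -(1949*x + 1720)/(10206*(x**2 + 5)) - 16/(567*(2*x - 1)) + 299/(1458*(x - 2)) + 35/(81*(x - 2)**2).
Check: d/dx[299*log(x - 2)/1458 - 8*log(x - 1/2)/567 - 1949*log(x**2 + 5)/20412 - 172*sqrt(5)*atan(sqrt(5)*x/5)/5103 - 35/(81*x - 162)] = (8*x**3 + 6*x**2 - 9*x)/(12*x**5 - 54*x**4 + 132*x**3 - 294*x**2 + 360*x - 120), which equals f(x).

An antiderivative is F(x) = 299*log(x - 2)/1458 - 8*log(x - 1/2)/567 - 1949*log(x**2 + 5)/20412 - 172*sqrt(5)*atan(sqrt(5)*x/5)/5103 - 35/(81*x - 162).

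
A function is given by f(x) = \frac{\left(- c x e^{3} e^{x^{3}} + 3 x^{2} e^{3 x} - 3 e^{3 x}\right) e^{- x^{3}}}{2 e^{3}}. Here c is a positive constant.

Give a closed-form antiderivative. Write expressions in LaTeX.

Check any antiderivative F(x) by computing F'(x) and comparing it with f(x).
Check: d/dx[- \frac{c x^{2}}{4} - \frac{e^{- x^{3} + 3 x - 3}}{2}] = \frac{\left(- c x e^{3} e^{- 3 x} e^{x^{3}} + 3 x^{2} - 3\right) e^{3 x} e^{- x^{3}}}{2 e^{3}}, which equals f(x).

An antiderivative is F(x) = - \frac{c x^{2}}{4} - \frac{e^{- x^{3} + 3 x - 3}}{2}.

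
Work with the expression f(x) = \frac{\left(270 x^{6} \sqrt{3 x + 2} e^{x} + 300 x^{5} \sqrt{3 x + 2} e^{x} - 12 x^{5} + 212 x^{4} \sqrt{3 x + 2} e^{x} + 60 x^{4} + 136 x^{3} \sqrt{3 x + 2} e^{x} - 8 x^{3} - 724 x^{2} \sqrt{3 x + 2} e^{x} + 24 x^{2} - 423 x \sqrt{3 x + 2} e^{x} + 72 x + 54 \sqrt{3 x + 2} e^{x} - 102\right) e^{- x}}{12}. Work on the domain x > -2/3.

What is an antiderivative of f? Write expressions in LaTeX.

An antiderivative is F(x) = \frac{\left(\left(3 x + 2\right)^{\frac{5}{2}} e^{x} + 3\right) \left(6 x^{5} + 4 x^{3} - 36 x + 15\right) e^{- x}}{18}.

Recognize the product-rule pattern: f = u'v + uv' with u = \frac{2 \left(3 x + 2\right)^{\frac{5}{2}}}{3} + 2 e^{- x}, v = \frac{x^{5}}{2} + \frac{x^{3}}{3} - 3 x + \frac{5}{4}, so integration by parts undoes it.
Check: d/dx[\frac{\left(\left(3 x + 2\right)^{\frac{5}{2}} e^{x} + 3\right) \left(6 x^{5} + 4 x^{3} - 36 x + 15\right) e^{- x}}{18}] = \frac{\left(270 x^{6} \sqrt{3 x + 2} e^{x} + 300 x^{5} \sqrt{3 x + 2} e^{x} - 12 x^{5} + 212 x^{4} \sqrt{3 x + 2} e^{x} + 60 x^{4} + 136 x^{3} \sqrt{3 x + 2} e^{x} - 8 x^{3} - 724 x^{2} \sqrt{3 x + 2} e^{x} + 24 x^{2} - 423 x \sqrt{3 x + 2} e^{x} + 72 x + 54 \sqrt{3 x + 2} e^{x} - 102\right) e^{- x}}{12} = f(x).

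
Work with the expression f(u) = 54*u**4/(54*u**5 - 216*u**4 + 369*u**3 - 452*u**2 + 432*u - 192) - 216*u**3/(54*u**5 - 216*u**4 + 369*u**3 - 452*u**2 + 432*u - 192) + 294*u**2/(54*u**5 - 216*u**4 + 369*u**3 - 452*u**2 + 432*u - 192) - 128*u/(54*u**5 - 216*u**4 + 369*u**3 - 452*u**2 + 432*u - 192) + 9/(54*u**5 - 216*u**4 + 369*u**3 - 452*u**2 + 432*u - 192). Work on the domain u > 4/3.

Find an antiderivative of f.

Integrate term by term and add the pieces.
Check: d/du[(9*u**2*log(2*u**2 + 3) + 9*u**2*log(2) - 24*u*log(2*u**2 + 3) - 24*u*log(2) + 16*log(2*u**2 + 3) - 1 + 16*log(2))/(18*u**2 - 48*u + 32)] = (54*u**4 - 216*u**3 + 294*u**2 - 128*u + 9)/(54*u**5 - 216*u**4 + 369*u**3 - 452*u**2 + 432*u - 192), which equals f(u).

An antiderivative is F(u) = (9*u**2*log(2*u**2 + 3) + 9*u**2*log(2) - 24*u*log(2*u**2 + 3) - 24*u*log(2) + 16*log(2*u**2 + 3) - 1 + 16*log(2))/(18*u**2 - 48*u + 32).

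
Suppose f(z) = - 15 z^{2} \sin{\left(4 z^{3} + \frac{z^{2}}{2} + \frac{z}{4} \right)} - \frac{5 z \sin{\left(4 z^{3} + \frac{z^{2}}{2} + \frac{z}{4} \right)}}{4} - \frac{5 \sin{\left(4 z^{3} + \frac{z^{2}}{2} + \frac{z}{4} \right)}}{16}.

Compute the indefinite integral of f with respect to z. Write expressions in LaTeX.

f matches the chain-rule pattern g'(h)*h' with inner function h(z) = 4 z^{3} + \frac{z^{2}}{2} + \frac{z}{4}; substituting u = h(z) collapses the integral.
Check: d/dz[\frac{5 \cos{\left(4 z^{3} + \frac{z^{2}}{2} + \frac{z}{4} \right)}}{4}] = - 15 z^{2} \sin{\left(4 z^{3} + \frac{z^{2}}{2} + \frac{z}{4} \right)} - \frac{5 z \sin{\left(4 z^{3} + \frac{z^{2}}{2} + \frac{z}{4} \right)}}{4} - \frac{5 \sin{\left(4 z^{3} + \frac{z^{2}}{2} + \frac{z}{4} \right)}}{16} = f(z).

F(z) = \frac{5 \cos{\left(4 z^{3} + \frac{z^{2}}{2} + \frac{z}{4} \right)}}{4} + C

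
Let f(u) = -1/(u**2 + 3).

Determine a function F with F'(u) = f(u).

An antiderivative is F(u) = -sqrt(3)*atan(sqrt(3)*u/3)/3.

For F(u) to be correct the identity F'(u) - f(u) = 0 must hold.
Check: d/du[-sqrt(3)*atan(sqrt(3)*u/3)/3] = -1/(u**2 + 3) = f(u).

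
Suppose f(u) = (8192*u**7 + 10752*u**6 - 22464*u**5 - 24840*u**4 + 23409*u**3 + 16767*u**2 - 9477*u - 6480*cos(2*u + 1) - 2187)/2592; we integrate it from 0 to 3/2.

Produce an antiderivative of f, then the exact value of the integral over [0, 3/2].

Antiderivative: F(u) = 32*u**8/81 + 16*u**7/27 - 13*u**6/9 - 23*u**5/12 + 289*u**4/128 + 69*u**3/32 - 117*u**2/64 - 27*u/32 - 5*sin(2*u + 1)/4; value = -5*sin(4)/4 + 5*sin(1)/4 + 5265/2048

Differentiate the proposed F(u) back; it has to land on f(u) exactly.
F(u) = 32*u**8/81 + 16*u**7/27 - 13*u**6/9 - 23*u**5/12 + 289*u**4/128 + 69*u**3/32 - 117*u**2/64 - 27*u/32 - 5*sin(2*u + 1)/4 is an antiderivative of f.
Check: d/du[32*u**8/81 + 16*u**7/27 - 13*u**6/9 - 23*u**5/12 + 289*u**4/128 + 69*u**3/32 - 117*u**2/64 - 27*u/32 - 5*sin(2*u + 1)/4] = 256*u**7/81 + 112*u**6/27 - 26*u**5/3 - 115*u**4/12 + 289*u**3/32 + 207*u**2/32 - 117*u/32 - 5*cos(2*u + 1)/2 - 27/32, which equals f(u).
F(3/2) = 5265/2048 - 5*sin(4)/4; F(0) = -5*sin(1)/4.
Integral = F(3/2) - F(0) = -5*sin(4)/4 + 5*sin(1)/4 + 5265/2048.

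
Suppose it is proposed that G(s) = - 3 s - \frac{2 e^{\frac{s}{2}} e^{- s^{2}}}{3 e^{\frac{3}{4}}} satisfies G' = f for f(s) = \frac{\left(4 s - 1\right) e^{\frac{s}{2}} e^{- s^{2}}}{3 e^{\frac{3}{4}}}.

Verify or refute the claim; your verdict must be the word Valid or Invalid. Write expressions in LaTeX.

d/ds[G] = \frac{\left(4 s e^{\frac{s}{2}} - e^{\frac{s}{2}} - 9 e^{\frac{3}{4}} e^{s^{2}}\right) e^{- s^{2}}}{3 e^{\frac{3}{4}}}
d/ds[G] - f(s) = -3 != 0.

Invalid: d/ds[G] - f = -3, which is not 0.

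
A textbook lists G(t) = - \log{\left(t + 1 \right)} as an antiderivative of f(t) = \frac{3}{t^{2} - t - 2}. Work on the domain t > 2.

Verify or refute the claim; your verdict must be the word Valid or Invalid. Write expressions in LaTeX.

d/dt[G] = - \frac{1}{t + 1}
d/dt[G] - f(t) = - \frac{1}{t - 2} != 0.

Invalid: d/dt[G] - f = - \frac{1}{t - 2}, which is not 0.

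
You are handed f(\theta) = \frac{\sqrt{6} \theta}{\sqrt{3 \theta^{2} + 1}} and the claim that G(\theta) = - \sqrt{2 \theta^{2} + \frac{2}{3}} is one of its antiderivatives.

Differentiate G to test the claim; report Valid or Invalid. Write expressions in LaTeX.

Invalid: d/d\theta[G] - f = - \frac{2 \sqrt{6} \theta}{\sqrt{3 \theta^{2} + 1}}, which is not 0.

d/d\theta[G] = - \frac{\sqrt{6} \theta}{\sqrt{3 \theta^{2} + 1}}
d/d\theta[G] - f(\theta) = - \frac{2 \sqrt{6} \theta}{\sqrt{3 \theta^{2} + 1}} != 0.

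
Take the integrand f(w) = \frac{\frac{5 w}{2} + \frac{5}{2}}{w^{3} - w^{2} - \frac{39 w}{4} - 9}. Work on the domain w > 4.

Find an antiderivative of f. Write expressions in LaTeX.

An antiderivative is F(w) = \frac{50 \log{\left(w - 4 \right)}}{121} - \frac{50 \log{\left(w + \frac{3}{2} \right)}}{121} - \frac{5}{22 w + 33}.

The denominator factors as \left(w - 4\right) \left(2 w + 3\right)^{2}; partial fractions split f into directly integrable pieces: - \frac{100}{121 \left(2 w + 3\right)} + \frac{10}{11 \left(2 w + 3\right)^{2}} + \frac{50}{121 \left(w - 4\right)}.
Check: d/dw[\frac{50 \log{\left(w - 4 \right)}}{121} - \frac{50 \log{\left(w + \frac{3}{2} \right)}}{121} - \frac{5}{22 w + 33}] = \frac{10 w + 10}{4 w^{3} - 4 w^{2} - 39 w - 36}, which equals f(w).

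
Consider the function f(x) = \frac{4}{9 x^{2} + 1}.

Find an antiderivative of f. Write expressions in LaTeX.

An antiderivative is F(x) = \frac{4 \operatorname{atan}{\left(3 x \right)}}{3}.

Whatever form F(x) takes, F'(x) = f(x) is non-negotiable.
Check: d/dx[\frac{4 \operatorname{atan}{\left(3 x \right)}}{3}] = \frac{4}{9 x^{2} + 1} = f(x).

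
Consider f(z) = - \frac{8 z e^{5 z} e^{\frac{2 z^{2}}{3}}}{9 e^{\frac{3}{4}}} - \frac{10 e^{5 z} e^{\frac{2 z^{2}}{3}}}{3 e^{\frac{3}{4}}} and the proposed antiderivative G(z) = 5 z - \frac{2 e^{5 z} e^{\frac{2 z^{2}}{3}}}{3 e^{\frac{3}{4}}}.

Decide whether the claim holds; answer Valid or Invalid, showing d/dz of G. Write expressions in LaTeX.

Invalid: d/dz[G] - f = 5, which is not 0.

d/dz[G] = \frac{- 8 z e^{5 z} e^{\frac{2 z^{2}}{3}} - 30 e^{5 z} e^{\frac{2 z^{2}}{3}} + 45 e^{\frac{3}{4}}}{9 e^{\frac{3}{4}}}
d/dz[G] - f(z) = 5 != 0.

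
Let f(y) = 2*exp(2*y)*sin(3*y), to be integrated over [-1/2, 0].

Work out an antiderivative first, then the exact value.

Antiderivative: F(y) = 4*exp(2*y)*sin(3*y)/13 - 6*exp(2*y)*cos(3*y)/13; value = -6/13 + 6*exp(-1)*cos(3/2)/13 + 4*exp(-1)*sin(3/2)/13

A candidate is checked by its d/dy: the result must match f(y).
F(y) = 4*exp(2*y)*sin(3*y)/13 - 6*exp(2*y)*cos(3*y)/13 is an antiderivative of f.
Check: d/dy[4*exp(2*y)*sin(3*y)/13 - 6*exp(2*y)*cos(3*y)/13] = 2*exp(2*y)*sin(3*y) = f(y).
F(0) = -6/13; F(-1/2) = -4*exp(-1)*sin(3/2)/13 - 6*exp(-1)*cos(3/2)/13.
Integral = F(0) - F(-1/2) = -6/13 + 6*exp(-1)*cos(3/2)/13 + 4*exp(-1)*sin(3/2)/13.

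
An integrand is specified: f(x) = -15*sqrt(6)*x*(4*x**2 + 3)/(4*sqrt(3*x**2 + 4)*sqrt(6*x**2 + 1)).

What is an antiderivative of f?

An antiderivative is F(x) = -5*sqrt(6)*sqrt(3*x**2 + 4)*sqrt(6*x**2 + 1)/12.

Recognize the product-rule pattern: f = u'v + uv' with u = -5*sqrt(3*x**2/2 + 2)/2, v = sqrt(2*x**2 + 1/3), so integration by parts undoes it.
Check: d/dx[-5*sqrt(6)*sqrt(3*x**2 + 4)*sqrt(6*x**2 + 1)/12] = (-60*sqrt(6)*x**3 - 45*sqrt(6)*x)/(4*sqrt(3*x**2 + 4)*sqrt(6*x**2 + 1)), which equals f(x).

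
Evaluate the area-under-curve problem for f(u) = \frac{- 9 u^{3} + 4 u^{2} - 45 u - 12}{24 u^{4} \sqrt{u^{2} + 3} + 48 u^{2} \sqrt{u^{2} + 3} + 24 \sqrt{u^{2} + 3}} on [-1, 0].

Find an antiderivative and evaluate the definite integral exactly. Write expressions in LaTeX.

Antiderivative: F(u) = - \frac{\left(4 u - 9\right) \sqrt{u^{2} + 3}}{24 \left(u^{2} + 1\right)}; value = - \frac{13}{24} + \frac{3 \sqrt{3}}{8}

Recover f(u) by differentiating a candidate F(u); any mismatch rules it out.
F(u) = - \frac{\left(4 u - 9\right) \sqrt{u^{2} + 3}}{24 \left(u^{2} + 1\right)} is an antiderivative of f.
Check: d/du[- \frac{\left(4 u - 9\right) \sqrt{u^{2} + 3}}{24 \left(u^{2} + 1\right)}] = \frac{- 9 u^{3} + 4 u^{2} - 45 u - 12}{24 u^{4} \sqrt{u^{2} + 3} + 48 u^{2} \sqrt{u^{2} + 3} + 24 \sqrt{u^{2} + 3}} = f(u).
F(0) = \frac{3 \sqrt{3}}{8}; F(-1) = \frac{13}{24}.
Integral = F(0) - F(-1) = - \frac{13}{24} + \frac{3 \sqrt{3}}{8}.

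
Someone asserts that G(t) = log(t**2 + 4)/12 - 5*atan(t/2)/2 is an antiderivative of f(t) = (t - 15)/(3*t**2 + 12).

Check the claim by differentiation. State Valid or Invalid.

Invalid: d/dt[G] - f = -t/(6*t**2 + 24), which is not 0.

d/dt[G] = (t - 30)/(6*t**2 + 24)
d/dt[G] - f(t) = -t/(6*t**2 + 24) != 0.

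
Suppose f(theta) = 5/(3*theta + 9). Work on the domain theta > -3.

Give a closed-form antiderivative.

An antiderivative is F(theta) = 5*log(theta + 3)/3.

Any candidate F(theta) must reproduce f(theta) exactly when differentiated.
Check: d/dtheta[5*log(theta + 3)/3] = 5/(3*theta + 9) = f(theta).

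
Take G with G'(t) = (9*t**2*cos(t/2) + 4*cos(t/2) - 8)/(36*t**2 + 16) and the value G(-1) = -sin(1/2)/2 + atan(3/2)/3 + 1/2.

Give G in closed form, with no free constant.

The proposed G(t) is checked by its d/dt: the result must match the given G'(t).
A general antiderivative is sin(t/2)/2 - atan(3*t/2)/3 + C.
The condition gives C = -sin(1/2)/2 + atan(3/2)/3 + 1/2 - (-sin(1/2)/2 + atan(3/2)/3) = 1/2.
So G(t) = (3*sin(t/2) - 2*atan(3*t/2) + 3)/6.
Check: d/dt[(3*sin(t/2) - 2*atan(3*t/2) + 3)/6] = (9*t**2*cos(t/2) + 4*cos(t/2) - 8)/(36*t**2 + 16) = G'(t).

G(t) = (3*sin(t/2) - 2*atan(3*t/2) + 3)/6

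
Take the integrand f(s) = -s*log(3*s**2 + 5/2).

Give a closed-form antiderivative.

An antiderivative is F(s) = -s**2*log(3*s**2 + 5/2)/2 + s**2/2 - 5*log(6*s**2 + 5)/12.

For F(s) to be correct the identity F'(s) - f(s) = 0 must hold.
Check: d/ds[-s**2*log(3*s**2 + 5/2)/2 + s**2/2 - 5*log(6*s**2 + 5)/12] = -s*log(3*s**2 + 5/2) = f(s).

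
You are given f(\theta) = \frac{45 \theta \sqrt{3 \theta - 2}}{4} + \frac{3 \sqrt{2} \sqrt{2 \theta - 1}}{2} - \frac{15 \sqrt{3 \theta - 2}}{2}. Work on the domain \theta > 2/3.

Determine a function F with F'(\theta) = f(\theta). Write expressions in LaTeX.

The integrand splits into summands that can be handled one at a time.
Check: d/d\theta[\frac{9 \theta^{2} \sqrt{3 \theta - 2} + 2 \sqrt{2} \theta \sqrt{2 \theta - 1} - 12 \theta \sqrt{3 \theta - 2} - \sqrt{2} \sqrt{2 \theta - 1} + 4 \sqrt{3 \theta - 2}}{2}] = \frac{135 \theta^{2} \sqrt{2 \theta - 1} - 180 \theta \sqrt{2 \theta - 1} + 12 \sqrt{2} \theta \sqrt{3 \theta - 2} + 60 \sqrt{2 \theta - 1} - 6 \sqrt{2} \sqrt{3 \theta - 2}}{4 \sqrt{2 \theta - 1} \sqrt{3 \theta - 2}}, which equals f(\theta).

An antiderivative is F(\theta) = \frac{9 \theta^{2} \sqrt{3 \theta - 2} + 2 \sqrt{2} \theta \sqrt{2 \theta - 1} - 12 \theta \sqrt{3 \theta - 2} - \sqrt{2} \sqrt{2 \theta - 1} + 4 \sqrt{3 \theta - 2}}{2}.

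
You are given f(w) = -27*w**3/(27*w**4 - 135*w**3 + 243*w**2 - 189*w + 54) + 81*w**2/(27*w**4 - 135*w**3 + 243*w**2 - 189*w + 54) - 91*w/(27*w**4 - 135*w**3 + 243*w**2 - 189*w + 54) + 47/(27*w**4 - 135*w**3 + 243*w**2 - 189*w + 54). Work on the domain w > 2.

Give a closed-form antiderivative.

An antiderivative is F(w) = (-27*w**2*log(w - 2) - 27*w**2*log(3) + 54*w*log(w - 2) + 54*w*log(3) - 27*log(w - 2) - 27*log(3) + 5)/(27*w**2 - 54*w + 27).

The integrand splits into summands that can be handled one at a time.
Check: d/dw[(-27*w**2*log(w - 2) - 27*w**2*log(3) + 54*w*log(w - 2) + 54*w*log(3) - 27*log(w - 2) - 27*log(3) + 5)/(27*w**2 - 54*w + 27)] = (-27*w**3 + 81*w**2 - 91*w + 47)/(27*w**4 - 135*w**3 + 243*w**2 - 189*w + 54), which equals f(w).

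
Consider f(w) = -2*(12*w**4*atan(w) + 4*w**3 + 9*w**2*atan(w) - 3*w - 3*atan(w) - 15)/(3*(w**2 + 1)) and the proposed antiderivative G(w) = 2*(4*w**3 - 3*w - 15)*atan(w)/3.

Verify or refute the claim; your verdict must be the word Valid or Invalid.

Invalid: d/dw[G] - f = (48*w**4*atan(w) + 16*w**3 + 36*w**2*atan(w) - 12*w - 12*atan(w) - 60)/(3*w**2 + 3), which is not 0.

d/dw[G] = (24*w**4*atan(w) + 8*w**3 + 18*w**2*atan(w) - 6*w - 6*atan(w) - 30)/(3*w**2 + 3)
d/dw[G] - f(w) = (48*w**4*atan(w) + 16*w**3 + 36*w**2*atan(w) - 12*w - 12*atan(w) - 60)/(3*w**2 + 3) != 0.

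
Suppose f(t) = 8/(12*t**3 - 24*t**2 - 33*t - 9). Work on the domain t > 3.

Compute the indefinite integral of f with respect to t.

Factor the denominator (3*(t - 3)*(2*t + 1)**2) and decompose: f = -16/(147*(2*t + 1)) - 16/(21*(2*t + 1)**2) + 8/(147*(t - 3)); each piece integrates to a log, atan, or power term.
Check: d/dt[-8*(-2*t*log(t - 3) + 2*t*log(t + 1/2) - log(t - 3) + log(t + 1/2) - 7)/(147*(2*t + 1))] = 8/(12*t**3 - 24*t**2 - 33*t - 9) = f(t).

F(t) = -8*(-2*t*log(t - 3) + 2*t*log(t + 1/2) - log(t - 3) + log(t + 1/2) - 7)/(147*(2*t + 1)) + C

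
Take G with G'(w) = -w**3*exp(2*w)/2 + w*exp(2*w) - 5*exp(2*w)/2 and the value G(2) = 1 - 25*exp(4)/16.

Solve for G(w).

G(w) = -w**3*exp(2*w)/4 + 3*w**2*exp(2*w)/8 + w*exp(2*w)/8 - 21*exp(2*w)/16 + 1

G'(w) has the shape u'v + uv' for u = -w**3/4 + 3*w**2/8 + w/8 - 21/16 and v = exp(2*w) — it is the derivative of the product u*v.
A general antiderivative is (-4*w**3 + 6*w**2 + 2*w - 21)*exp(2*w)/16 + C.
The condition gives C = 1 - 25*exp(4)/16 - (-25*exp(4)/16) = 1.
So G(w) = -w**3*exp(2*w)/4 + 3*w**2*exp(2*w)/8 + w*exp(2*w)/8 - 21*exp(2*w)/16 + 1.
Check: d/dw[-w**3*exp(2*w)/4 + 3*w**2*exp(2*w)/8 + w*exp(2*w)/8 - 21*exp(2*w)/16 + 1] = -w**3*exp(2*w)/2 + w*exp(2*w) - 5*exp(2*w)/2 = G'(w).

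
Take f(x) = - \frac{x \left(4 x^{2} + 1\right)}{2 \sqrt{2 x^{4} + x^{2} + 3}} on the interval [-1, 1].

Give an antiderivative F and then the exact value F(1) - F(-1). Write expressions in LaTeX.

The substitution u = 2 x^{4} + x^{2} + 3 works: f is exactly (dF/du)*(du/dx) for that inner function.
F(x) = - \frac{\sqrt{2 x^{4} + x^{2} + 3}}{2} is an antiderivative of f.
Check: d/dx[- \frac{\sqrt{2 x^{4} + x^{2} + 3}}{2}] = \frac{- 4 x^{3} - x}{2 \sqrt{2 x^{4} + x^{2} + 3}}, which equals f(x).
F(1) = - \frac{\sqrt{6}}{2}; F(-1) = - \frac{\sqrt{6}}{2}.
Integral = F(1) - F(-1) = 0.

Antiderivative: F(x) = - \frac{\sqrt{2 x^{4} + x^{2} + 3}}{2}; value = 0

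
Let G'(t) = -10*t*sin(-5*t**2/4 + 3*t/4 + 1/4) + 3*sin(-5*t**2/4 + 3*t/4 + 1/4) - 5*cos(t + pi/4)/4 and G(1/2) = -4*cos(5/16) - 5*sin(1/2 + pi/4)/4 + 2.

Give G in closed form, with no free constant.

Integrate term by term and add the pieces.
A general antiderivative is -5*sin(t + pi/4)/4 - 4*cos(-5*t**2/4 + 3*t/4 + 1/4) + C.
The condition gives C = -4*cos(5/16) - 5*sin(1/2 + pi/4)/4 + 2 - (-4*cos(5/16) - 5*sin(1/2 + pi/4)/4) = 2.
So G(t) = (-5*sin(t + pi/4) - 16*cos(-5*t**2/4 + 3*t/4 + 1/4) + 8)/4.
Check: d/dt[(-5*sin(t + pi/4) - 16*cos(-5*t**2/4 + 3*t/4 + 1/4) + 8)/4] = -10*t*sin(-5*t**2/4 + 3*t/4 + 1/4) + 3*sin(-5*t**2/4 + 3*t/4 + 1/4) - 5*cos(t + pi/4)/4 = G'(t).

G(t) = (-5*sin(t + pi/4) - 16*cos(-5*t**2/4 + 3*t/4 + 1/4) + 8)/4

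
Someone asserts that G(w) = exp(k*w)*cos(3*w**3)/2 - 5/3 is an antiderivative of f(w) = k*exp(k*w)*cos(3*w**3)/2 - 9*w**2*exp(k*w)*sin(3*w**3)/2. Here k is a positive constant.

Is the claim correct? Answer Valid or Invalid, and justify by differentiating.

Valid. The derivative of G reproduces f.

d/dw[G] = k*exp(k*w)*cos(3*w**3)/2 - 9*w**2*exp(k*w)*sin(3*w**3)/2
This equals f(w) exactly, so the claim holds.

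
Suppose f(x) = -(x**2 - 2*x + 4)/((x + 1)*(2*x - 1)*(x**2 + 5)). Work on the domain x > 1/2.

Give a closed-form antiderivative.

An antiderivative is F(x) = -13*log(x - 1/2)/63 + 7*log(x + 1)/18 - 23*log(x**2 + 5)/252 - sqrt(5)*atan(sqrt(5)*x/5)/630.

The denominator factors as (x + 1)*(2*x - 1)*(x**2 + 5); partial fractions split f into directly integrable pieces: -(23*x + 1)/(126*(x**2 + 5)) - 26/(63*(2*x - 1)) + 7/(18*(x + 1)).
Check: d/dx[-13*log(x - 1/2)/63 + 7*log(x + 1)/18 - 23*log(x**2 + 5)/252 - sqrt(5)*atan(sqrt(5)*x/5)/630] = (-x**2 + 2*x - 4)/(2*x**4 + x**3 + 9*x**2 + 5*x - 5), which equals f(x).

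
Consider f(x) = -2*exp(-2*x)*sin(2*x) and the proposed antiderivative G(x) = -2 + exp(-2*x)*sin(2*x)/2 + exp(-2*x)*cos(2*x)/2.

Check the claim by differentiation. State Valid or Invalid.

Valid - the claim checks out under differentiation.

d/dx[G] = -2*exp(-2*x)*sin(2*x)
This equals f(x) exactly, so the claim holds.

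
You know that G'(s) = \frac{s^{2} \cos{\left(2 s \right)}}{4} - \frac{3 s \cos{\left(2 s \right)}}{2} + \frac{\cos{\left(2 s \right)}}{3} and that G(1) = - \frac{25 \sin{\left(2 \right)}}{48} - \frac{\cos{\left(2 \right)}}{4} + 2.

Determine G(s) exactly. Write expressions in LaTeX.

G(s) = \frac{s^{2} \sin{\left(2 s \right)}}{8} - \frac{3 s \sin{\left(2 s \right)}}{4} + \frac{s \cos{\left(2 s \right)}}{8} + \frac{5 \sin{\left(2 s \right)}}{48} - \frac{3 \cos{\left(2 s \right)}}{8} + 2

Integrate term by term and add the pieces.
A general antiderivative is \frac{s^{2} \sin{\left(2 s \right)}}{8} - \frac{3 s \sin{\left(2 s \right)}}{4} + \frac{s \cos{\left(2 s \right)}}{8} + \frac{5 \sin{\left(2 s \right)}}{48} - \frac{3 \cos{\left(2 s \right)}}{8} + C.
The condition gives C = - \frac{25 \sin{\left(2 \right)}}{48} - \frac{\cos{\left(2 \right)}}{4} + 2 - (- \frac{25 \sin{\left(2 \right)}}{48} - \frac{\cos{\left(2 \right)}}{4}) = 2.
So G(s) = \frac{s^{2} \sin{\left(2 s \right)}}{8} - \frac{3 s \sin{\left(2 s \right)}}{4} + \frac{s \cos{\left(2 s \right)}}{8} + \frac{5 \sin{\left(2 s \right)}}{48} - \frac{3 \cos{\left(2 s \right)}}{8} + 2.
Check: d/ds[\frac{s^{2} \sin{\left(2 s \right)}}{8} - \frac{3 s \sin{\left(2 s \right)}}{4} + \frac{s \cos{\left(2 s \right)}}{8} + \frac{5 \sin{\left(2 s \right)}}{48} - \frac{3 \cos{\left(2 s \right)}}{8} + 2] = \frac{s^{2} \cos{\left(2 s \right)}}{4} - \frac{3 s \cos{\left(2 s \right)}}{2} + \frac{\cos{\left(2 s \right)}}{3} = G'(s).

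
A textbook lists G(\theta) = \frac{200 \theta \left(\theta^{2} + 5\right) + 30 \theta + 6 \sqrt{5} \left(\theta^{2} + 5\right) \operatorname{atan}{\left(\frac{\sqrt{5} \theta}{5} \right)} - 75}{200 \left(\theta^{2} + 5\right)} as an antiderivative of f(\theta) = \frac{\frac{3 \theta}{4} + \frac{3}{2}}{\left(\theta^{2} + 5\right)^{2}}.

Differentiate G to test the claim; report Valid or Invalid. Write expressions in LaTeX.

Invalid: d/d\theta[G] - f = 1, which is not 0.

d/d\theta[G] = \frac{4 \theta^{4} + 40 \theta^{2} + 3 \theta + 106}{4 \theta^{4} + 40 \theta^{2} + 100}
d/d\theta[G] - f(\theta) = 1 != 0.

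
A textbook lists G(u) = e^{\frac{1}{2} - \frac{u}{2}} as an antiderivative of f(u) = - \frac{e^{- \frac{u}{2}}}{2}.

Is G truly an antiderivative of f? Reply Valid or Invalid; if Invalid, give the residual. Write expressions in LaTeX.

Invalid: d/du[G] - f = \frac{\left(- e^{\frac{u}{2}} + \frac{e^{\frac{u}{2}}}{e^{\frac{1}{2}}}\right) e^{\frac{1}{2}} e^{- u}}{2}, which is not 0.

d/du[G] = - \frac{e^{\frac{1}{2}} e^{- \frac{u}{2}}}{2}
d/du[G] - f(u) = \frac{\left(- e^{\frac{u}{2}} + \frac{e^{\frac{u}{2}}}{e^{\frac{1}{2}}}\right) e^{\frac{1}{2}} e^{- u}}{2} != 0.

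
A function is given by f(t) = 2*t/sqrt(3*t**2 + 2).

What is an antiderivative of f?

The substitution u = 3*t**2 + 2 works: f is exactly (dF/du)*(du/dt) for that inner function.
Check: d/dt[2*sqrt(3*t**2 + 2)/3] = 2*t/sqrt(3*t**2 + 2) = f(t).

An antiderivative is F(t) = 2*sqrt(3*t**2 + 2)/3.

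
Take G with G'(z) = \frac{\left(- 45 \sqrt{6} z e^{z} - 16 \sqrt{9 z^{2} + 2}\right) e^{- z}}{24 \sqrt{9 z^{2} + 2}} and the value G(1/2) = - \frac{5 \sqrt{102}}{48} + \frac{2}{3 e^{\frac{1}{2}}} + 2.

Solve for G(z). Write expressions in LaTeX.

Differentiate the proposed G(z) back; it has to land on the given G'(z).
A general antiderivative is - \frac{5 \sqrt{\frac{3 z^{2}}{2} + \frac{1}{3}}}{4} + \frac{2 e^{- z}}{3} + C.
The condition gives C = - \frac{5 \sqrt{102}}{48} + \frac{2}{3 e^{\frac{1}{2}}} + 2 - (- \frac{5 \sqrt{102}}{48} + \frac{2}{3 e^{\frac{1}{2}}}) = 2.
So G(z) = \frac{\left(- 5 \sqrt{6} \sqrt{9 z^{2} + 2} e^{z} + 48 e^{z} + 16\right) e^{- z}}{24}.
Check: d/dz[\frac{\left(- 5 \sqrt{6} \sqrt{9 z^{2} + 2} e^{z} + 48 e^{z} + 16\right) e^{- z}}{24}] = \frac{\left(- 45 \sqrt{6} z e^{z} - 16 \sqrt{9 z^{2} + 2}\right) e^{- z}}{24 \sqrt{9 z^{2} + 2}} = G'(z).

G(z) = \frac{\left(- 5 \sqrt{6} \sqrt{9 z^{2} + 2} e^{z} + 48 e^{z} + 16\right) e^{- z}}{24}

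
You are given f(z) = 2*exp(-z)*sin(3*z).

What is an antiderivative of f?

Differentiate the proposed F(z) back; it has to land on f(z) exactly.
Check: d/dz[-(sin(3*z) + 3*cos(3*z))*exp(-z)/5] = 2*exp(-z)*sin(3*z) = f(z).

An antiderivative is F(z) = -(sin(3*z) + 3*cos(3*z))*exp(-z)/5.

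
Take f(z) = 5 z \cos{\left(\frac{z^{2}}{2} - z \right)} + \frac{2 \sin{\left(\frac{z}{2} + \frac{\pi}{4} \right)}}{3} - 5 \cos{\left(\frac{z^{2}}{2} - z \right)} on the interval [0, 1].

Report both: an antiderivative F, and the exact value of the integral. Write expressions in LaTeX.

Antiderivative: F(z) = - \frac{- 15 \sin{\left(\frac{z^{2}}{2} - z \right)} + 4 \cos{\left(\frac{z}{2} + \frac{\pi}{4} \right)}}{3}; value = - 5 \sin{\left(\frac{1}{2} \right)} - \frac{4 \cos{\left(\frac{1}{2} + \frac{\pi}{4} \right)}}{3} + \frac{2 \sqrt{2}}{3}

Integrate term by term and add the pieces.
F(z) = - \frac{- 15 \sin{\left(\frac{z^{2}}{2} - z \right)} + 4 \cos{\left(\frac{z}{2} + \frac{\pi}{4} \right)}}{3} is an antiderivative of f.
Check: d/dz[- \frac{- 15 \sin{\left(\frac{z^{2}}{2} - z \right)} + 4 \cos{\left(\frac{z}{2} + \frac{\pi}{4} \right)}}{3}] = 5 z \cos{\left(\frac{z^{2}}{2} - z \right)} + \frac{2 \sin{\left(\frac{z}{2} + \frac{\pi}{4} \right)}}{3} - 5 \cos{\left(\frac{z^{2}}{2} - z \right)} = f(z).
F(1) = - 5 \sin{\left(\frac{1}{2} \right)} - \frac{4 \cos{\left(\frac{1}{2} + \frac{\pi}{4} \right)}}{3}; F(0) = - \frac{2 \sqrt{2}}{3}.
Integral = F(1) - F(0) = - 5 \sin{\left(\frac{1}{2} \right)} - \frac{4 \cos{\left(\frac{1}{2} + \frac{\pi}{4} \right)}}{3} + \frac{2 \sqrt{2}}{3}.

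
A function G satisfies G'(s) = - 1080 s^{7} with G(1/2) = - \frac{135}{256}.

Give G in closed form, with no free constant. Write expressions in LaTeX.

G(s) = - 135 s^{8}

For G(s) to be correct, d/ds[G] must agree with the stated G'(s) identically.
A general antiderivative is - 135 s^{8} + C.
The condition gives C = - \frac{135}{256} - (- \frac{135}{256}) = 0.
So G(s) = - 135 s^{8}.
Check: d/ds[- 135 s^{8}] = - 1080 s^{7} = G'(s).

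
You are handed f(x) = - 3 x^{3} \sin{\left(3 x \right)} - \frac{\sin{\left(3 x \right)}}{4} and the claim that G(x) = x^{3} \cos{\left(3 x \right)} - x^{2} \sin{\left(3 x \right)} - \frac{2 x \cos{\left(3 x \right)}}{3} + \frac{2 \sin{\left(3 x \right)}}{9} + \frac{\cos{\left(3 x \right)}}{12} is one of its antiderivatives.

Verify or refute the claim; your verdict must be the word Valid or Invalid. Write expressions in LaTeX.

Valid - the claim checks out under differentiation.

d/dx[G] = - 3 x^{3} \sin{\left(3 x \right)} - \frac{\sin{\left(3 x \right)}}{4}
This equals f(x) exactly, so the claim holds.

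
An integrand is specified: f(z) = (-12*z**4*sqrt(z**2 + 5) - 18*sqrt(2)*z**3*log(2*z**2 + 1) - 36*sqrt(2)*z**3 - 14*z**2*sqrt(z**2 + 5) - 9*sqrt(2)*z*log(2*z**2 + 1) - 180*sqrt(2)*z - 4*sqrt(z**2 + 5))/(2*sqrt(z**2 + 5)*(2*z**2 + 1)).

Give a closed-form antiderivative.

Since d/dz undoes antidifferentiation here, F'(z) = f(z) is required of F(z).
Check: d/dz[-z**3 - 2*z - 9*sqrt(z**2/2 + 5/2)*log(2*z**2 + 1)] = (-12*z**4*sqrt(z**2 + 5) - 18*sqrt(2)*z**3*log(2*z**2 + 1) - 36*sqrt(2)*z**3 - 14*z**2*sqrt(z**2 + 5) - 9*sqrt(2)*z*log(2*z**2 + 1) - 180*sqrt(2)*z - 4*sqrt(z**2 + 5))/(4*z**2*sqrt(z**2 + 5) + 2*sqrt(z**2 + 5)), which equals f(z).

An antiderivative is F(z) = -z**3 - 2*z - 9*sqrt(z**2/2 + 5/2)*log(2*z**2 + 1).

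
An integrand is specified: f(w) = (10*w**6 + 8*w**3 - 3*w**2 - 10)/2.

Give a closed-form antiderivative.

An antiderivative is F(w) = w*(10*w**6 + 14*w**3 - 7*w**2 - 70)/14.

Check any antiderivative F(w) by computing F'(w) and comparing it with f(w).
Check: d/dw[w*(10*w**6 + 14*w**3 - 7*w**2 - 70)/14] = 5*w**6 + 4*w**3 - 3*w**2/2 - 5, which equals f(w).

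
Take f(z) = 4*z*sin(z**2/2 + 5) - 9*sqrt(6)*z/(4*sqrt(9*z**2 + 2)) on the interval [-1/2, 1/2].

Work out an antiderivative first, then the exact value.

Antiderivative: F(z) = (-sqrt(6)*sqrt(9*z**2 + 2) - 16*cos(z**2/2 + 5))/4; value = 0

Integrate term by term and add the pieces.
F(z) = (-sqrt(6)*sqrt(9*z**2 + 2) - 16*cos(z**2/2 + 5))/4 is an antiderivative of f.
Check: d/dz[(-sqrt(6)*sqrt(9*z**2 + 2) - 16*cos(z**2/2 + 5))/4] = (16*z*sqrt(9*z**2 + 2)*sin(z**2/2 + 5) - 9*sqrt(6)*z)/(4*sqrt(9*z**2 + 2)), which equals f(z).
F(1/2) = -4*cos(41/8) - sqrt(102)/8; F(-1/2) = -4*cos(41/8) - sqrt(102)/8.
Integral = F(1/2) - F(-1/2) = 0.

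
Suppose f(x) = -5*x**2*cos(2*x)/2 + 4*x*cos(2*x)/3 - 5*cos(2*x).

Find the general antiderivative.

F(x) = -(30*x**2*sin(2*x) - 16*x*sin(2*x) + 30*x*cos(2*x) + 45*sin(2*x) - 8*cos(2*x))/24 + C

Integrate term by term and add the pieces.
Check: d/dx[-(30*x**2*sin(2*x) - 16*x*sin(2*x) + 30*x*cos(2*x) + 45*sin(2*x) - 8*cos(2*x))/24] = -5*x**2*cos(2*x)/2 + 4*x*cos(2*x)/3 - 5*cos(2*x) = f(x).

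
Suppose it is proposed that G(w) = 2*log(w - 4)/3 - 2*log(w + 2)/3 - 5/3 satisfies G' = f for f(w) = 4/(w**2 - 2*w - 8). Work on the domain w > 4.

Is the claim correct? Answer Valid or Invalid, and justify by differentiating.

Valid. The derivative of G reproduces f.

d/dw[G] = 4/(w**2 - 2*w - 8)
This equals f(w) exactly, so the claim holds.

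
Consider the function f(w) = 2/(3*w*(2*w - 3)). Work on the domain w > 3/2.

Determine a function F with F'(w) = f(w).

The denominator factors as 3*w*(2*w - 3); partial fractions split f into directly integrable pieces: 4/(9*(2*w - 3)) - 2/(9*w).
Check: d/dw[-2*log(w)/9 + 2*log(w - 3/2)/9] = 2/(6*w**2 - 9*w), which equals f(w).

An antiderivative is F(w) = -2*log(w)/9 + 2*log(w - 3/2)/9.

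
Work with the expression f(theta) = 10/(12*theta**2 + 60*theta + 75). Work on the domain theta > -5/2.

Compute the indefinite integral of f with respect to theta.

F(theta) = -5/(3*(2*theta + 5)) + C

A first test for any F(theta): its theta-derivative must equal f(theta) identically.
Check: d/dtheta[-5/(3*(2*theta + 5))] = 10/(12*theta**2 + 60*theta + 75) = f(theta).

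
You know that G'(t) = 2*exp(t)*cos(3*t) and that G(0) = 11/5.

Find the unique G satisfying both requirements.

G(t) = 3*exp(t)*sin(3*t)/5 + exp(t)*cos(3*t)/5 + 2

A candidate passes only if d/dt[G] lands on the given G'(t) exactly.
A general antiderivative is 3*exp(t)*sin(3*t)/5 + exp(t)*cos(3*t)/5 + C.
The condition gives C = 11/5 - (1/5) = 2.
So G(t) = 3*exp(t)*sin(3*t)/5 + exp(t)*cos(3*t)/5 + 2.
Check: d/dt[3*exp(t)*sin(3*t)/5 + exp(t)*cos(3*t)/5 + 2] = 2*exp(t)*cos(3*t) = G'(t).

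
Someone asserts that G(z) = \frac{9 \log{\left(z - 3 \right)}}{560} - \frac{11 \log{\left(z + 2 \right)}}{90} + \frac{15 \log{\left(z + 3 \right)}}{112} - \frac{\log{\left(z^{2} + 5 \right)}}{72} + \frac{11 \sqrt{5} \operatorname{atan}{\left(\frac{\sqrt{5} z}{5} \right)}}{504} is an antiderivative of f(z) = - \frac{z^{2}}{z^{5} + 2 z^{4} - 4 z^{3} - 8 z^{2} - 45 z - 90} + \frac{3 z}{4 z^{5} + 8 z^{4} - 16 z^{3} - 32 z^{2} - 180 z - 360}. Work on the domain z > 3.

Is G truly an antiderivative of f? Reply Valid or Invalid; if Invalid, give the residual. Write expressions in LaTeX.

Invalid: d/dz[G] - f = \frac{4 z^{2} - 3 z}{2 z^{5} + 4 z^{4} - 8 z^{3} - 16 z^{2} - 90 z - 180}, which is not 0.

d/dz[G] = \frac{4 z^{2} - 3 z}{4 z^{5} + 8 z^{4} - 16 z^{3} - 32 z^{2} - 180 z - 360}
d/dz[G] - f(z) = \frac{4 z^{2} - 3 z}{2 z^{5} + 4 z^{4} - 8 z^{3} - 16 z^{2} - 90 z - 180} != 0.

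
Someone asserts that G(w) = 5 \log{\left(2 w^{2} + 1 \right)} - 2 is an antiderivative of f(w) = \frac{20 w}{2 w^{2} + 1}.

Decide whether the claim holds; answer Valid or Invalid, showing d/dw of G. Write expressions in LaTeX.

d/dw[G] = \frac{20 w}{2 w^{2} + 1}
This equals f(w) exactly, so the claim holds.

Valid: G'(w) = f(w).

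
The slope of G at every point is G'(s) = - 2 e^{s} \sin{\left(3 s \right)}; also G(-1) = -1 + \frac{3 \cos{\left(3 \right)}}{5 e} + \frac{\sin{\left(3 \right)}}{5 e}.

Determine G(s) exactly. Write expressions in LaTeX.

A candidate passes only if d/ds[G] lands on the given G'(s) exactly.
A general antiderivative is - \frac{e^{s} \sin{\left(3 s \right)}}{5} + \frac{3 e^{s} \cos{\left(3 s \right)}}{5} + C.
The condition gives C = -1 + \frac{3 \cos{\left(3 \right)}}{5 e} + \frac{\sin{\left(3 \right)}}{5 e} - (\frac{3 \cos{\left(3 \right)}}{5 e} + \frac{\sin{\left(3 \right)}}{5 e}) = -1.
So G(s) = - \frac{e^{s} \sin{\left(3 s \right)}}{5} + \frac{3 e^{s} \cos{\left(3 s \right)}}{5} - 1.
Check: d/ds[- \frac{e^{s} \sin{\left(3 s \right)}}{5} + \frac{3 e^{s} \cos{\left(3 s \right)}}{5} - 1] = - 2 e^{s} \sin{\left(3 s \right)} = G'(s).

G(s) = - \frac{e^{s} \sin{\left(3 s \right)}}{5} + \frac{3 e^{s} \cos{\left(3 s \right)}}{5} - 1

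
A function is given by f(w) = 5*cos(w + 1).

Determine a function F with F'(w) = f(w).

Whatever form F(w) takes, F'(w) = f(w) is non-negotiable.
Check: d/dw[5*sin(w + 1)] = 5*cos(w + 1) = f(w).

An antiderivative is F(w) = 5*sin(w + 1).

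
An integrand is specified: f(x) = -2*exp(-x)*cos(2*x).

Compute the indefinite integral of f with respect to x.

For F(x) to be correct the identity F'(x) - f(x) = 0 must hold.
Check: d/dx[2*(-2*sin(2*x) + cos(2*x))*exp(-x)/5] = -2*exp(-x)*cos(2*x) = f(x).

F(x) = 2*(-2*sin(2*x) + cos(2*x))*exp(-x)/5 + C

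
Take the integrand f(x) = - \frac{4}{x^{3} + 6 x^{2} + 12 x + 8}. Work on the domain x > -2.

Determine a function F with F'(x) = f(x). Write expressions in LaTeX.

Differentiate the proposed F(x) back; it has to land on f(x) exactly.
Check: d/dx[\frac{2}{\left(x + 2\right)^{2}}] = - \frac{4}{x^{3} + 6 x^{2} + 12 x + 8} = f(x).

An antiderivative is F(x) = \frac{2}{\left(x + 2\right)^{2}}.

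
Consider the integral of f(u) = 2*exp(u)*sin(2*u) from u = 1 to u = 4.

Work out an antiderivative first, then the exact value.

Antiderivative: F(u) = 2*exp(u)*sin(2*u)/5 - 4*exp(u)*cos(2*u)/5; value = -2*exp(1)*sin(2)/5 + 4*exp(1)*cos(2)/5 - 4*exp(4)*cos(8)/5 + 2*exp(4)*sin(8)/5

An antiderivative F(u) passes only if d/du[F] lands on f(u) exactly.
F(u) = 2*exp(u)*sin(2*u)/5 - 4*exp(u)*cos(2*u)/5 is an antiderivative of f.
Check: d/du[2*exp(u)*sin(2*u)/5 - 4*exp(u)*cos(2*u)/5] = 2*exp(u)*sin(2*u) = f(u).
F(4) = -4*exp(4)*cos(8)/5 + 2*exp(4)*sin(8)/5; F(1) = -4*exp(1)*cos(2)/5 + 2*exp(1)*sin(2)/5.
Integral = F(4) - F(1) = -2*exp(1)*sin(2)/5 + 4*exp(1)*cos(2)/5 - 4*exp(4)*cos(8)/5 + 2*exp(4)*sin(8)/5.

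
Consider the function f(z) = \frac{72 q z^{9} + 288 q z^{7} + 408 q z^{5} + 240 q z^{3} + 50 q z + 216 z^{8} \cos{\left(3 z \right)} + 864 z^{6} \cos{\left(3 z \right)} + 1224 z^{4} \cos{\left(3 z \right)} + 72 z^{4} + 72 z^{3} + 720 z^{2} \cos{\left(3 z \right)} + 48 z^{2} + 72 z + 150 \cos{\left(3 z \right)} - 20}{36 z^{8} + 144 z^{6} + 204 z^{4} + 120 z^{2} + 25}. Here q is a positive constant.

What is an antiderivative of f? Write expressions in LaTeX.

An antiderivative F(z) passes only if d/dz[F] lands on f(z) exactly.
Check: d/dz[\frac{6 q z^{6} + 12 q z^{4} + 5 q z^{2} + 12 z^{4} \sin{\left(3 z \right)} + 24 z^{2} \sin{\left(3 z \right)} - 4 z + 10 \sin{\left(3 z \right)} - 3}{6 z^{4} + 12 z^{2} + 5}] = \frac{72 q z^{9} + 288 q z^{7} + 408 q z^{5} + 240 q z^{3} + 50 q z + 216 z^{8} \cos{\left(3 z \right)} + 864 z^{6} \cos{\left(3 z \right)} + 1224 z^{4} \cos{\left(3 z \right)} + 72 z^{4} + 72 z^{3} + 720 z^{2} \cos{\left(3 z \right)} + 48 z^{2} + 72 z + 150 \cos{\left(3 z \right)} - 20}{36 z^{8} + 144 z^{6} + 204 z^{4} + 120 z^{2} + 25} = f(z).

An antiderivative is F(z) = \frac{6 q z^{6} + 12 q z^{4} + 5 q z^{2} + 12 z^{4} \sin{\left(3 z \right)} + 24 z^{2} \sin{\left(3 z \right)} - 4 z + 10 \sin{\left(3 z \right)} - 3}{6 z^{4} + 12 z^{2} + 5}.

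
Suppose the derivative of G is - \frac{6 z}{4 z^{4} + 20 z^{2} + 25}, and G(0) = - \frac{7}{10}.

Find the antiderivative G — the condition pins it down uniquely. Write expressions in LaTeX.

G(z) = \frac{- 4 z^{2} - 7}{4 z^{2} + 10}

The substitution u = z^{2} + \frac{5}{2} works: G'(z) is exactly (dG/du)*(du/dz) for that inner function.
A general antiderivative is \frac{3}{4 \left(z^{2} + \frac{5}{2}\right)} + C.
The condition gives C = - \frac{7}{10} - (\frac{3}{10}) = -1.
So G(z) = \frac{- 4 z^{2} - 7}{4 z^{2} + 10}.
Check: d/dz[\frac{- 4 z^{2} - 7}{4 z^{2} + 10}] = - \frac{6 z}{4 z^{4} + 20 z^{2} + 25} = G'(z).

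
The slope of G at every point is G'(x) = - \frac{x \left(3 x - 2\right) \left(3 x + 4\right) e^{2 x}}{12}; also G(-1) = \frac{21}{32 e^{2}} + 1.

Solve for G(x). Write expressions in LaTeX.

G(x) = - \frac{36 x^{3} e^{2 x} - 30 x^{2} e^{2 x} - 2 x e^{2 x} + e^{2 x} - 96}{96}

G'(x) has the shape u'v + uv' for u = - \frac{3 x^{3}}{8} + \frac{5 x^{2}}{16} + \frac{x}{48} - \frac{1}{96} and v = e^{2 x} — it is the derivative of the product u*v.
A general antiderivative is \frac{\left(- 36 x^{3} + 30 x^{2} + 2 x - 1\right) e^{2 x}}{96} + C.
The condition gives C = \frac{21}{32 e^{2}} + 1 - (\frac{21}{32 e^{2}}) = 1.
So G(x) = - \frac{36 x^{3} e^{2 x} - 30 x^{2} e^{2 x} - 2 x e^{2 x} + e^{2 x} - 96}{96}.
Check: d/dx[- \frac{36 x^{3} e^{2 x} - 30 x^{2} e^{2 x} - 2 x e^{2 x} + e^{2 x} - 96}{96}] = - \frac{3 x^{3} e^{2 x}}{4} - \frac{x^{2} e^{2 x}}{2} + \frac{2 x e^{2 x}}{3}, which equals G'(x).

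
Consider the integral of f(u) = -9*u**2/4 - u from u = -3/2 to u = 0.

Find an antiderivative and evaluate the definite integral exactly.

Antiderivative: F(u) = (-3*u**3 - 2*u**2 + 4)/4; value = -45/32

The integrand splits into summands that can be handled one at a time.
F(u) = (-3*u**3 - 2*u**2 + 4)/4 is an antiderivative of f.
Check: d/du[(-3*u**3 - 2*u**2 + 4)/4] = -9*u**2/4 - u = f(u).
F(0) = 1; F(-3/2) = 77/32.
Integral = F(0) - F(-3/2) = -45/32.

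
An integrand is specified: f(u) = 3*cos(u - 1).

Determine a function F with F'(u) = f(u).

An antiderivative is F(u) = 3*sin(u - 1).

A candidate is checked by its d/du: the result must match f(u).
Check: d/du[3*sin(u - 1)] = 3*cos(u - 1) = f(u).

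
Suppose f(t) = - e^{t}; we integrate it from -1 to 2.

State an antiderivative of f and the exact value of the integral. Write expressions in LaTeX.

A candidate is checked by its d/dt: the result must match f(t).
F(t) = - e^{t} is an antiderivative of f.
Check: d/dt[- e^{t}] = - e^{t} = f(t).
F(2) = - e^{2}; F(-1) = - \frac{1}{e}.
Integral = F(2) - F(-1) = - e^{2} + e^{-1}.

Antiderivative: F(t) = - e^{t}; value = - e^{2} + e^{-1}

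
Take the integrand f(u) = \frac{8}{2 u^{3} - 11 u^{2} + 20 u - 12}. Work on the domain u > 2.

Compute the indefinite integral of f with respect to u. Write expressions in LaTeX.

F(u) = - 16 \log{\left(u - 2 \right)} + 16 \log{\left(u - \frac{3}{2} \right)} - \frac{8}{u - 2} + C

Factor the denominator (\left(u - 2\right)^{2} \left(2 u - 3\right)) and decompose: f = \frac{32}{2 u - 3} - \frac{16}{u - 2} + \frac{8}{\left(u - 2\right)^{2}}; each piece integrates to a log, atan, or power term.
Check: d/du[- 16 \log{\left(u - 2 \right)} + 16 \log{\left(u - \frac{3}{2} \right)} - \frac{8}{u - 2}] = \frac{8}{2 u^{3} - 11 u^{2} + 20 u - 12} = f(u).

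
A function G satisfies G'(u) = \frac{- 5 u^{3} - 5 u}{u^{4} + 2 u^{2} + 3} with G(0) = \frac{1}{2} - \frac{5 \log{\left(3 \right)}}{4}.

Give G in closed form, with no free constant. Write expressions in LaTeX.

G(u) = \frac{1}{2} - \frac{5 \log{\left(u^{4} + 2 u^{2} + 3 \right)}}{4}

The substitution w = u^{4} + 2 u^{2} + 3 works: G'(u) is exactly (dG/dw)*(dw/du) for that inner function.
A general antiderivative is - \frac{5 \log{\left(u^{4} + 2 u^{2} + 3 \right)}}{4} + C.
The condition gives C = \frac{1}{2} - \frac{5 \log{\left(3 \right)}}{4} - (- \frac{5 \log{\left(3 \right)}}{4}) = \frac{1}{2}.
So G(u) = \frac{1}{2} - \frac{5 \log{\left(u^{4} + 2 u^{2} + 3 \right)}}{4}.
Check: d/du[\frac{1}{2} - \frac{5 \log{\left(u^{4} + 2 u^{2} + 3 \right)}}{4}] = \frac{- 5 u^{3} - 5 u}{u^{4} + 2 u^{2} + 3} = G'(u).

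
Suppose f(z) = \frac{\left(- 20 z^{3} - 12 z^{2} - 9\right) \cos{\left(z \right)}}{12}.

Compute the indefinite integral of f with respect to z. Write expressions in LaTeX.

For F(z) to be correct the identity F'(z) - f(z) = 0 must hold.
Check: d/dz[- \frac{20 z^{3} \sin{\left(z \right)} + 12 z^{2} \sin{\left(z \right)} + 60 z^{2} \cos{\left(z \right)} - 120 z \sin{\left(z \right)} + 24 z \cos{\left(z \right)} - 15 \sin{\left(z \right)} - 120 \cos{\left(z \right)}}{12}] = - \frac{5 z^{3} \cos{\left(z \right)}}{3} - z^{2} \cos{\left(z \right)} - \frac{3 \cos{\left(z \right)}}{4}, which equals f(z).

F(z) = - \frac{20 z^{3} \sin{\left(z \right)} + 12 z^{2} \sin{\left(z \right)} + 60 z^{2} \cos{\left(z \right)} - 120 z \sin{\left(z \right)} + 24 z \cos{\left(z \right)} - 15 \sin{\left(z \right)} - 120 \cos{\left(z \right)}}{12} + C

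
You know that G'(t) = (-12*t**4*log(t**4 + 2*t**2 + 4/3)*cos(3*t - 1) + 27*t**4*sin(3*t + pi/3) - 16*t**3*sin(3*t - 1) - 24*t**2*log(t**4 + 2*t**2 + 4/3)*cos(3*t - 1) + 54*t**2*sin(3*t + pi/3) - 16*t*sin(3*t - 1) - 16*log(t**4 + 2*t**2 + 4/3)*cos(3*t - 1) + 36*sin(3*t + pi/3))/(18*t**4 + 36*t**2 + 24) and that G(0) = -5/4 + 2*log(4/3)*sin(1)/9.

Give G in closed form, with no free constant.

G(t) = -(4*log(t**4 + 2*t**2 + 4/3)*sin(3*t - 1) + 9*cos(3*t + pi/3) + 18)/18

Check a candidate G(t) by differentiating: d/dt[G] must match the given G'(t).
A general antiderivative is -2*log(t**4 + 2*t**2 + 4/3)*sin(3*t - 1)/9 - cos(3*t + pi/3)/2 + C.
The condition gives C = -5/4 + 2*log(4/3)*sin(1)/9 - (-1/4 + 2*log(4/3)*sin(1)/9) = -1.
So G(t) = -(4*log(t**4 + 2*t**2 + 4/3)*sin(3*t - 1) + 9*cos(3*t + pi/3) + 18)/18.
Check: d/dt[-(4*log(t**4 + 2*t**2 + 4/3)*sin(3*t - 1) + 9*cos(3*t + pi/3) + 18)/18] = (-12*t**4*log(t**4 + 2*t**2 + 4/3)*cos(3*t - 1) + 27*t**4*sin(3*t + pi/3) - 16*t**3*sin(3*t - 1) - 24*t**2*log(t**4 + 2*t**2 + 4/3)*cos(3*t - 1) + 54*t**2*sin(3*t + pi/3) - 16*t*sin(3*t - 1) - 16*log(t**4 + 2*t**2 + 4/3)*cos(3*t - 1) + 36*sin(3*t + pi/3))/(18*t**4 + 36*t**2 + 24) = G'(t).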